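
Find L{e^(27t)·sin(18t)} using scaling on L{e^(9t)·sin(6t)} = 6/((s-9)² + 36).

Scaling with a=3: L{e^(27t)·sin(18t)} = (1/3) · 6/((s/3-9)² + 36). Simplifying: 18/((s-27)² + 324)

Final answer: 18/((s-27)² + 324)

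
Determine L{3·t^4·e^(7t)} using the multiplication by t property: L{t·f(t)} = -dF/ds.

Using L{t^n·e^(at)} = n!/(s-a)^(n+1), L{t^4·e^(7t)} = 24/(s-7)^5, so L{3·t^4·e^(7t)} = 3·24/(s-7)^5 = 72/(s-7)^5

Final answer: 72/(s-7)^5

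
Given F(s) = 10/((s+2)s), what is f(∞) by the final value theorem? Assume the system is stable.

f(∞) = lim_{s→0} sF(s) = lim_{s→0} 10/(s+2) = 5

Final answer: 5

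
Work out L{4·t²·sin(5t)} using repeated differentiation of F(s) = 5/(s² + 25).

F(s) = 5/(s² + 25). F'(s) = -10s/(s² + 25)². F''(s) = -10(25 - 3s²)/(s² + 25)³ = (30s² - 250)/(s² + 25)³. So L{t²·sin(5t)} = (-1)² F''(s) = (30s² - 250)/(s² + 25)³. Then L{4·t²·sin(5t)} = 4·(30s² - 250)/(s² + 25)³ = (120s² - 1000)/(s² + 25)³

Final answer: (120s² - 1000)/(s² + 25)³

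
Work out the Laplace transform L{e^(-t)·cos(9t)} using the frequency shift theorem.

Frequency shift: L{e^(at)f(t)} = F(s-a). L{e^(-t)·cos(9t)} = (s+1)/((s+1)² + 81)

Final answer: (s+1)/((s+1)² + 81)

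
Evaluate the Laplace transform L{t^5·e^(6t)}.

L{t^n·e^(at)} = n!/(s-a)^(n+1), so L{t^5·e^(6t)} = 120/(s-6)^6

Final answer: 120/(s-6)^6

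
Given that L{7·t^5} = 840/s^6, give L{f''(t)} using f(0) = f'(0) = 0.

L{f''(t)} = s²F(s) - sf(0) - f'(0) = s²·840/s^6 - 0 - 0 = 840/s^4

Final answer: 840/s^4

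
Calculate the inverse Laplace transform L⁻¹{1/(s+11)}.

L⁻¹{1/(s-a)} = e^(at), so L⁻¹{1/(s+11)} = e^(-11t)

Final answer: e^(-11t)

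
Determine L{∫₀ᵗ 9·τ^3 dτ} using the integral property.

L{∫₀ᵗ f(τ)dτ} = F(s)/s with f(t) = 9t^3. F(s) = 54/s^4, so L{∫₀ᵗ 9·τ^3 dτ} = (54/s^4)/s = 54/s^5. (Check: ∫₀ᵗ 9·τ^3 dτ = 9t^4/4.)

Final answer: 54/s^5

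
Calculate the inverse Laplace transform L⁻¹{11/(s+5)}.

L⁻¹{1/(s-a)} = e^(at), so L⁻¹{1/(s+5)} = e^(-5t), and L⁻¹{11/(s+5)} = 11·e^(-5t)

Final answer: 11·e^(-5t)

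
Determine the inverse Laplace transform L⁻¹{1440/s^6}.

L⁻¹{n!/s^(n+1)} = t^n with n=5. So L⁻¹{120/s^6} = t^5, and L⁻¹{1440/s^6} = (1440/120)·t^5 = 12·t^5

Final answer: 12·t^5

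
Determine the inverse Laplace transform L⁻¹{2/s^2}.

L⁻¹{n!/s^(n+1)} = t^n with n=1. So L⁻¹{1/s^2} = t, and L⁻¹{2/s^2} = (2/1)·t = 2·t

Final answer: 2·t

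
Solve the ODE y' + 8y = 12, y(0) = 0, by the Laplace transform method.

sY + 8Y = 12/s. Y = 12/(s(s+8)). Partial fractions: Y = 3/2/s - 3/2/(s+8)

Final answer: y(t) = 3/2(1 - e^(-8t))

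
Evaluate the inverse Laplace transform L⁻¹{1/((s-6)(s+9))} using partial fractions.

Decompose: A/(s-6) + B/(s+9). A = 1/15, B = -1/15. f(t) = (e^(6t) - e^(-9t))/15

Final answer: (e^(6t) - e^(-9t))/15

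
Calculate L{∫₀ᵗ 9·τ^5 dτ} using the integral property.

L{∫₀ᵗ f(τ)dτ} = F(s)/s with f(t) = 9t^5. F(s) = 1080/s^6, so L{∫₀ᵗ 9·τ^5 dτ} = (1080/s^6)/s = 1080/s^7. (Check: ∫₀ᵗ 9·τ^5 dτ = 9t^6/6.)

Final answer: 1080/s^7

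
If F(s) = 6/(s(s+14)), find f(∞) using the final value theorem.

f(∞) = lim_{s→0} s·6/(s(s+14)) = lim_{s→0} 6/(s+14) = 6/14 = 3/7

Final answer: 3/7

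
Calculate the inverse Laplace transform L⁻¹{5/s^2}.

L⁻¹{n!/s^(n+1)} = t^n with n=1. So L⁻¹{1/s^2} = t, and L⁻¹{5/s^2} = (5/1)·t = 5·t

Final answer: 5·t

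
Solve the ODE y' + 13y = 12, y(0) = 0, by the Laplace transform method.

sY + 13Y = 12/s. Y = 12/(s(s+13)). Partial fractions: Y = 12/13/s - 12/13/(s+13)

Final answer: y(t) = 12/13(1 - e^(-13t))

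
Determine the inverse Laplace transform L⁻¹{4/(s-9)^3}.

L⁻¹{n!/(s-a)^(n+1)} = t^n·e^(at) with n=2, a=9. So L⁻¹{2/(s-9)^3} = t^2·e^(9t), and L⁻¹{4/(s-9)^3} = (4/2)·t^2·e^(9t) = 2·t^2·e^(9t)

Final answer: 2·t^2·e^(9t)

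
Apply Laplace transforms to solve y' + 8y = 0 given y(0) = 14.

L{y'} + 8L{y} = 0. sY - 14 + 8Y = 0. Y(s+8) = 14. Y = 14/(s+8)

Final answer: y(t) = 14e^(-8t)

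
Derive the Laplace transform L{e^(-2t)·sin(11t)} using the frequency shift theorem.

Frequency shift: L{e^(at)f(t)} = F(s-a). L{e^(-2t)·sin(11t)} = 11/((s+2)² + 121)

Final answer: 11/((s+2)² + 121)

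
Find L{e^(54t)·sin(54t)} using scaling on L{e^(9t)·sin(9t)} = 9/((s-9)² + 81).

Scaling with a=6: L{e^(54t)·sin(54t)} = (1/6) · 9/((s/6-9)² + 81). Simplifying: 54/((s-54)² + 2916)

Final answer: 54/((s-54)² + 2916)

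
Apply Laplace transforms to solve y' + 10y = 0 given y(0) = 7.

L{y'} + 10L{y} = 0. sY - 7 + 10Y = 0. Y(s+10) = 7. Y = 7/(s+10)

Final answer: y(t) = 7e^(-10t)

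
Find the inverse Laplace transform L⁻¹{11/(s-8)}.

L⁻¹{1/(s-a)} = e^(at), so L⁻¹{1/(s-8)} = e^(8t), and L⁻¹{11/(s-8)} = 11·e^(8t)

Final answer: 11·e^(8t)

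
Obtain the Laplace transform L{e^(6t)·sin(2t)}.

L{e^(at)·sin(ωt)} = ω/((s-a)² + ω²), so L{e^(6t)·sin(2t)} = 2/((s-6)² + 4)

Final answer: 2/((s-6)² + 4)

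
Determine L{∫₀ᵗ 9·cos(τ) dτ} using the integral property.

L{∫₀ᵗ f(τ)dτ} = F(s)/s with F(s) = 9s/(s² + 1), so the result is (9s/(s² + 1))/s = 9/(s² + 1)

Final answer: 9/(s² + 1)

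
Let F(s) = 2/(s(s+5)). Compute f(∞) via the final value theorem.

f(∞) = lim_{s→0} s·2/(s(s+5)) = lim_{s→0} 2/(s+5) = 2/5 = 2/5

Final answer: 2/5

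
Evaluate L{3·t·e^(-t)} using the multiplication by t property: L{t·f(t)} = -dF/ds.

Using L{t^n·e^(at)} = n!/(s-a)^(n+1), L{t·e^(-t)} = 1/(s+1)^2, so L{3·t·e^(-t)} = 3·1/(s+1)^2 = 3/(s+1)^2

Final answer: 3/(s+1)^2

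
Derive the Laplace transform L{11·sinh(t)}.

L{sinh(ωt)} = ω/(s² - ω²), so L{sinh(t)} = 1/(s² - 1). Then L{11·sinh(t)} = 11·1/(s² - 1) = 11/(s² - 1)

Final answer: 11/(s² - 1)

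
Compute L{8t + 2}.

L{8t + 2} = 8·L{t} + 2·L{1} = 8/s² + 2/s

Final answer: 8/s² + 2/s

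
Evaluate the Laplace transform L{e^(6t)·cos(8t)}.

L{e^(at)·cos(ωt)} = (s-a)/((s-a)² + ω²), so L{e^(6t)·cos(8t)} = (s-6)/((s-6)² + 64)

Final answer: (s-6)/((s-6)² + 64)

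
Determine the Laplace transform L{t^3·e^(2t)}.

L{t^n·e^(at)} = n!/(s-a)^(n+1), so L{t^3·e^(2t)} = 6/(s-2)^4

Final answer: 6/(s-2)^4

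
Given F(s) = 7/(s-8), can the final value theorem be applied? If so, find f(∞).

sF(s) = 7s/(s-8) has a pole at s = 8 in the right half-plane. Theorem does NOT apply (unstable system; f(t) = 7·e^(8t) grows without bound).

Final answer: Not applicable (unstable)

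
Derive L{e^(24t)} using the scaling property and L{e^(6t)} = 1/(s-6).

Using L{f(at)} = (1/a)F(s/a) with a=4 and f(t) = e^(6t): L{e^(24t)} = (1/4) · 1/((s/4)-6) = (1/4) · 4/(s-24) = 1/(s-24)

Final answer: 1/(s-24)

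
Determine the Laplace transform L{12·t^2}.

L{t^n} = n!/s^(n+1), so L{t^2} = 2/s^3. Then L{12·t^2} = 12·2/s^3 = 24/s^3

Final answer: 24/s^3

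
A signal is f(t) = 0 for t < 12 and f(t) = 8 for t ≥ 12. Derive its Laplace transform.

f(t) = 8·u(t-12). L{u(t-12)} = e^(-12s)/s, so L{f(t)} = 8·e^(-12s)/s

Final answer: 8·e^(-12s)/s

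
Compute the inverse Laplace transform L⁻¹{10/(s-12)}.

L⁻¹{1/(s-a)} = e^(at), so L⁻¹{1/(s-12)} = e^(12t), and L⁻¹{10/(s-12)} = 10·e^(12t)

Final answer: 10·e^(12t)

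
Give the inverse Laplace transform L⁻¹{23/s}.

L⁻¹{c/s} = c, so L⁻¹{23/s} = 23

Final answer: 23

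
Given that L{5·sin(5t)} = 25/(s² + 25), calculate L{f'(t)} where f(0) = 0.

L{f'(t)} = s·F(s) - f(0) = s·25/(s² + 25) - 0 = 25s/(s² + 25)

Final answer: 25s/(s² + 25)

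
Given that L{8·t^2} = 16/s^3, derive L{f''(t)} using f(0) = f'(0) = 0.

L{f''(t)} = s²F(s) - sf(0) - f'(0) = s²·16/s^3 - 0 - 0 = 16/s

Final answer: 16/s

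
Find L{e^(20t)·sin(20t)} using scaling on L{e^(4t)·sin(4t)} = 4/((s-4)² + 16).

Scaling with a=5: L{e^(20t)·sin(20t)} = (1/5) · 4/((s/5-4)² + 16). Simplifying: 20/((s-20)² + 400)

Final answer: 20/((s-20)² + 400)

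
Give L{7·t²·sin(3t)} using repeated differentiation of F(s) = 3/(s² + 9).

F(s) = 3/(s² + 9). F'(s) = -6s/(s² + 9)². F''(s) = -6(9 - 3s²)/(s² + 9)³ = (18s² - 54)/(s² + 9)³. So L{t²·sin(3t)} = (-1)² F''(s) = (18s² - 54)/(s² + 9)³. Then L{7·t²·sin(3t)} = 7·(18s² - 54)/(s² + 9)³ = (126s² - 378)/(s² + 9)³

Final answer: (126s² - 378)/(s² + 9)³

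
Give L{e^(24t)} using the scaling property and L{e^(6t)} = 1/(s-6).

Using L{f(at)} = (1/a)F(s/a) with a=4 and f(t) = e^(6t): L{e^(24t)} = (1/4) · 1/((s/4)-6) = (1/4) · 4/(s-24) = 1/(s-24)

Final answer: 1/(s-24)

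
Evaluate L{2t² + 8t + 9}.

L{2t² + 8t + 9} = 2·2/s³ + 8/s² + 9/s = 4/s³ + 8/s² + 9/s

Final answer: 4/s³ + 8/s² + 9/s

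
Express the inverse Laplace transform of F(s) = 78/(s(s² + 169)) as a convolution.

78/(s(s² + 169)) = (1/s)·(78/(s² + 169)) = L{1}·L{6·sin(13t)}. So f(t) = 1*(6·sin(13t)) = ∫₀ᵗ 6·sin(13τ) dτ

Final answer: ∫₀ᵗ 6·sin(13τ) dτ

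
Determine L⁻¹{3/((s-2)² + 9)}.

Form: b/((s-a)² + b²) → e^(at)sin(bt). With a=2, b=3

Final answer: e^(2t)·sin(3t)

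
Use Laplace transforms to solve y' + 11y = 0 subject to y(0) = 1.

L{y'} + 11L{y} = 0. sY - 1 + 11Y = 0. Y(s+11) = 1. Y = 1/(s+11)

Final answer: y(t) = e^(-11t)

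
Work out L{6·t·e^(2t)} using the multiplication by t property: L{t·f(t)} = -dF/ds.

Using L{t^n·e^(at)} = n!/(s-a)^(n+1), L{t·e^(2t)} = 1/(s-2)^2, so L{6·t·e^(2t)} = 6·1/(s-2)^2 = 6/(s-2)^2

Final answer: 6/(s-2)^2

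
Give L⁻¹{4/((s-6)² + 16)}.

Form: b/((s-a)² + b²) → e^(at)sin(bt). With a=6, b=4

Final answer: e^(6t)·sin(4t)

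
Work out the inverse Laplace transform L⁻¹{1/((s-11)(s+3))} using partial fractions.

Decompose: A/(s-11) + B/(s+3). A = 1/14, B = -1/14. f(t) = (e^(11t) - e^(-3t))/14

Final answer: (e^(11t) - e^(-3t))/14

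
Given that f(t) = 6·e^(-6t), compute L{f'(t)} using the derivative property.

f(0) = 6, F(s) = 6/(s+6). L{f'(t)} = s·F(s) - f(0) = 6s/(s+6) - 6 = (6s - 6(s+6))/(s+6) = -36/(s+6)

Final answer: -36/(s+6)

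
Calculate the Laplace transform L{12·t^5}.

L{t^n} = n!/s^(n+1), so L{t^5} = 120/s^6. Then L{12·t^5} = 12·120/s^6 = 1440/s^6

Final answer: 1440/s^6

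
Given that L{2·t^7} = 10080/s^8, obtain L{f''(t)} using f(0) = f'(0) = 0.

L{f''(t)} = s²F(s) - sf(0) - f'(0) = s²·10080/s^8 - 0 - 0 = 10080/s^6

Final answer: 10080/s^6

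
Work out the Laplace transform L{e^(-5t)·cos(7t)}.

L{e^(at)·cos(ωt)} = (s-a)/((s-a)² + ω²), so L{e^(-5t)·cos(7t)} = (s+5)/((s+5)² + 49)

Final answer: (s+5)/((s+5)² + 49)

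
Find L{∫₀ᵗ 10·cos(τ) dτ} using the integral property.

L{∫₀ᵗ f(τ)dτ} = F(s)/s with F(s) = 10s/(s² + 1), so the result is (10s/(s² + 1))/s = 10/(s² + 1)

Final answer: 10/(s² + 1)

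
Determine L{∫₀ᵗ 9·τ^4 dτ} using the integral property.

L{∫₀ᵗ f(τ)dτ} = F(s)/s with f(t) = 9t^4. F(s) = 216/s^5, so L{∫₀ᵗ 9·τ^4 dτ} = (216/s^5)/s = 216/s^6. (Check: ∫₀ᵗ 9·τ^4 dτ = 9t^5/5.)

Final answer: 216/s^6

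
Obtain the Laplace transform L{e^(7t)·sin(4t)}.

L{e^(at)·sin(ωt)} = ω/((s-a)² + ω²), so L{e^(7t)·sin(4t)} = 4/((s-7)² + 16)

Final answer: 4/((s-7)² + 16)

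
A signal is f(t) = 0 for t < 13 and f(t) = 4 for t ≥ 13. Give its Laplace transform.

f(t) = 4·u(t-13). L{u(t-13)} = e^(-13s)/s, so L{f(t)} = 4·e^(-13s)/s

Final answer: 4·e^(-13s)/s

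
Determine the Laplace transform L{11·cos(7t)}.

L{cos(ωt)} = s/(s² + ω²), so L{cos(7t)} = s/(s² + 49). Then L{11·cos(7t)} = 11·s/(s² + 49) = 11s/(s² + 49)

Final answer: 11s/(s² + 49)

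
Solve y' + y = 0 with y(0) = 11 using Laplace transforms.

L{y'} + L{y} = 0. sY - 11 + Y = 0. Y(s+1) = 11. Y = 11/(s+1)

Final answer: y(t) = 11e^(-t)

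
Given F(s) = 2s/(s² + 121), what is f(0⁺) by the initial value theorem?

f(0⁺) = lim_{s→∞} s·2s/(s² + 121) = lim_{s→∞} 2s²/(s² + 121) = 2

Final answer: 2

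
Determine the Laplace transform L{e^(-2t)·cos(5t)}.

L{e^(at)·cos(ωt)} = (s-a)/((s-a)² + ω²), so L{e^(-2t)·cos(5t)} = (s+2)/((s+2)² + 25)

Final answer: (s+2)/((s+2)² + 25)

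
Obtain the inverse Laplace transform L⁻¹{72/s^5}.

L⁻¹{n!/s^(n+1)} = t^n with n=4. So L⁻¹{24/s^5} = t^4, and L⁻¹{72/s^5} = (72/24)·t^4 = 3·t^4

Final answer: 3·t^4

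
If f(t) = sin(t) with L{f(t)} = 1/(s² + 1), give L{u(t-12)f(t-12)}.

Time shift theorem: L{u(t-a)f(t-a)} = e^(-as)F(s). Here a=12, F(s) = 1/(s² + 1), so L{u(t-12)f(t-12)} = e^(-12s)·1/(s² + 1)

Final answer: e^(-12s)·1/(s² + 1)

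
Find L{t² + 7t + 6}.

L{t² + 7t + 6} = 2/s³ + 7/s² + 6/s = 2/s³ + 7/s² + 6/s

Final answer: 2/s³ + 7/s² + 6/s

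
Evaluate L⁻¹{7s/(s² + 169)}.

This is the form c·s/(s² + a²) with a = 13, c = 7. L⁻¹ = 7·cos(13t)

Final answer: 7·cos(13t)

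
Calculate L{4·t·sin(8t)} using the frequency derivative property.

L{sin(8t)} = 8/(s² + 64). By L{t·f(t)} = -F'(s): -d/ds[8/(s² + 64)] = -(8)·(-2s)/(s² + 64)² = 16s/(s² + 64)². Then L{4·t·sin(8t)} = 4·16s/(s² + 64)² = 64s/(s² + 64)²

Final answer: 64s/(s² + 64)²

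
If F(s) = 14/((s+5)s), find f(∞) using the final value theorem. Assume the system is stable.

f(∞) = lim_{s→0} sF(s) = lim_{s→0} 14/(s+5) = 14/5

Final answer: 14/5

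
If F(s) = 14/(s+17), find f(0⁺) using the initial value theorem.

f(0⁺) = lim_{s→∞} s·14/(s+17) = lim_{s→∞} 14s/(s+17) = 14

Final answer: 14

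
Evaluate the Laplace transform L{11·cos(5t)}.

L{cos(ωt)} = s/(s² + ω²), so L{cos(5t)} = s/(s² + 25). Then L{11·cos(5t)} = 11·s/(s² + 25) = 11s/(s² + 25)

Final answer: 11s/(s² + 25)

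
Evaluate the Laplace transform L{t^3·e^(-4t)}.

L{t^n·e^(at)} = n!/(s-a)^(n+1), so L{t^3·e^(-4t)} = 6/(s+4)^4

Final answer: 6/(s+4)^4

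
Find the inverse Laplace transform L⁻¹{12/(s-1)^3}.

L⁻¹{n!/(s-a)^(n+1)} = t^n·e^(at) with n=2, a=1. So L⁻¹{2/(s-1)^3} = t^2·e^t, and L⁻¹{12/(s-1)^3} = (12/2)·t^2·e^t = 6·t^2·e^t

Final answer: 6·t^2·e^t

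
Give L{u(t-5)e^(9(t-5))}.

u(t-a)f(t-a) with f(t)=e^(9t). L{e^(9t)} = 1/(s-9). By time shift: e^(-5s)/(s-9)

Final answer: e^(-5s)/(s-9)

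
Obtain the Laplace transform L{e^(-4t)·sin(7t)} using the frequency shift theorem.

Frequency shift: L{e^(at)f(t)} = F(s-a). L{e^(-4t)·sin(7t)} = 7/((s+4)² + 49)

Final answer: 7/((s+4)² + 49)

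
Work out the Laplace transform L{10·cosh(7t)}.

L{cosh(ωt)} = s/(s² - ω²), so L{cosh(7t)} = s/(s² - 49). Then L{10·cosh(7t)} = 10·s/(s² - 49) = 10s/(s² - 49)

Final answer: 10s/(s² - 49)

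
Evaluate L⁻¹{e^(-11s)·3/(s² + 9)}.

L⁻¹{3/(s² + 9)} = sin(3t). By the time shift theorem, L⁻¹{e^(-as)F(s)} = u(t-a)f(t-a) with a=11, so L⁻¹{e^(-11s)·3/(s² + 9)} = u(t-11)·sin(3(t-11))

Final answer: u(t-11)·sin(3(t-11))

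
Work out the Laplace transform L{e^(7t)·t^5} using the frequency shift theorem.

L{e^(at)·t^n} = n!/(s-a)^(n+1), so L{e^(7t)·t^5} = 120/(s-7)^6

Final answer: 120/(s-7)^6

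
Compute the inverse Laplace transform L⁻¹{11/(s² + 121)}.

L⁻¹{11/(s² + 121)} = sin(11t)

Final answer: sin(11t)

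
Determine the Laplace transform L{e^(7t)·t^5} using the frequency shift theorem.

L{e^(at)·t^n} = n!/(s-a)^(n+1), so L{e^(7t)·t^5} = 120/(s-7)^6

Final answer: 120/(s-7)^6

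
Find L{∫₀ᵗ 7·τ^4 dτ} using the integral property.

L{∫₀ᵗ f(τ)dτ} = F(s)/s with f(t) = 7t^4. F(s) = 168/s^5, so L{∫₀ᵗ 7·τ^4 dτ} = (168/s^5)/s = 168/s^6. (Check: ∫₀ᵗ 7·τ^4 dτ = 7t^5/5.)

Final answer: 168/s^6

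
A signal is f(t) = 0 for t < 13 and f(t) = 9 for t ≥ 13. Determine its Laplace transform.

f(t) = 9·u(t-13). L{u(t-13)} = e^(-13s)/s, so L{f(t)} = 9·e^(-13s)/s

Final answer: 9·e^(-13s)/s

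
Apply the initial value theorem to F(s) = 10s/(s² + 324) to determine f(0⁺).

f(0⁺) = lim_{s→∞} s·10s/(s² + 324) = lim_{s→∞} 10s²/(s² + 324) = 10

Final answer: 10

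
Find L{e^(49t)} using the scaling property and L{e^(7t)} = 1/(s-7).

Using L{f(at)} = (1/a)F(s/a) with a=7 and f(t) = e^(7t): L{e^(49t)} = (1/7) · 1/((s/7)-7) = (1/7) · 7/(s-49) = 1/(s-49)

Final answer: 1/(s-49)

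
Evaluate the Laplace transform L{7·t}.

L{t^n} = n!/s^(n+1), so L{t} = 1/s^2. Then L{7·t} = 7·1/s^2 = 7/s^2

Final answer: 7/s^2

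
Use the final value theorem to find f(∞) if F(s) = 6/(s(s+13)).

f(∞) = lim_{s→0} s·6/(s(s+13)) = lim_{s→0} 6/(s+13) = 6/13 = 6/13

Final answer: 6/13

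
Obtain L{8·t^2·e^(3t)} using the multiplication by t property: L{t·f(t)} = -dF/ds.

Using L{t^n·e^(at)} = n!/(s-a)^(n+1), L{t^2·e^(3t)} = 2/(s-3)^3, so L{8·t^2·e^(3t)} = 8·2/(s-3)^3 = 16/(s-3)^3

Final answer: 16/(s-3)^3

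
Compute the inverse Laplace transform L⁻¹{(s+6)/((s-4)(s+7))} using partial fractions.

Using partial fractions, f(t) = (10e^(4t) + e^(-7t))/11

Final answer: (10e^(4t) + e^(-7t))/11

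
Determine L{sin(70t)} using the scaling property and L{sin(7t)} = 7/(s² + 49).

Using L{f(at)} = (1/a)F(s/a) with a=10: L{sin(70t)} = (1/10) · 7/((s/10)² + 49) = (1/10) · 7·100/(s² + 4900) = 70/(s² + 4900)

Final answer: 70/(s² + 4900)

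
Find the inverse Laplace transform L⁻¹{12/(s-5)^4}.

L⁻¹{n!/(s-a)^(n+1)} = t^n·e^(at) with n=3, a=5. So L⁻¹{6/(s-5)^4} = t^3·e^(5t), and L⁻¹{12/(s-5)^4} = (12/6)·t^3·e^(5t) = 2·t^3·e^(5t)

Final answer: 2·t^3·e^(5t)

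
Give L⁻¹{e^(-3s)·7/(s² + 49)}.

L⁻¹{7/(s² + 49)} = sin(7t). By the time shift theorem, L⁻¹{e^(-as)F(s)} = u(t-a)f(t-a) with a=3, so L⁻¹{e^(-3s)·7/(s² + 49)} = u(t-3)·sin(7(t-3))

Final answer: u(t-3)·sin(7(t-3))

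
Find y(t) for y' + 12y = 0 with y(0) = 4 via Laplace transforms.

L{y'} + 12L{y} = 0. sY - 4 + 12Y = 0. Y(s+12) = 4. Y = 4/(s+12)

Final answer: y(t) = 4e^(-12t)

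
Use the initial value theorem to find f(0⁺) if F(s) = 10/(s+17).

f(0⁺) = lim_{s→∞} s·10/(s+17) = lim_{s→∞} 10s/(s+17) = 10

Final answer: 10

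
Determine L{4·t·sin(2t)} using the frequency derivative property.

L{sin(2t)} = 2/(s² + 4). By L{t·f(t)} = -F'(s): -d/ds[2/(s² + 4)] = -(2)·(-2s)/(s² + 4)² = 4s/(s² + 4)². Then L{4·t·sin(2t)} = 4·4s/(s² + 4)² = 16s/(s² + 4)²

Final answer: 16s/(s² + 4)²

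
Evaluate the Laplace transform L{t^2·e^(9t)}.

L{t^n·e^(at)} = n!/(s-a)^(n+1), so L{t^2·e^(9t)} = 2/(s-9)^3

Final answer: 2/(s-9)^3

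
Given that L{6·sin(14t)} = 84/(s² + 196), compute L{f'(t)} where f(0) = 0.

L{f'(t)} = s·F(s) - f(0) = s·84/(s² + 196) - 0 = 84s/(s² + 196)

Final answer: 84s/(s² + 196)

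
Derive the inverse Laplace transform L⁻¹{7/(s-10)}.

L⁻¹{1/(s-a)} = e^(at), so L⁻¹{1/(s-10)} = e^(10t), and L⁻¹{7/(s-10)} = 7·e^(10t)

Final answer: 7·e^(10t)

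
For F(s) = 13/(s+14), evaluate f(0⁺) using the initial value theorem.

f(0⁺) = lim_{s→∞} s·13/(s+14) = lim_{s→∞} 13s/(s+14) = 13

Final answer: 13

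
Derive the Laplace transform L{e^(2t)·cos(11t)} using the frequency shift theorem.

Frequency shift: L{e^(at)f(t)} = F(s-a). L{e^(2t)·cos(11t)} = (s-2)/((s-2)² + 121)

Final answer: (s-2)/((s-2)² + 121)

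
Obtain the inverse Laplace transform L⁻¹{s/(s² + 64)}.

L⁻¹{s/(s² + 64)} = cos(8t)

Final answer: cos(8t)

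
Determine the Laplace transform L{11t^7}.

L{11t^7} = 11 · L{t^7} = 11 · 5040/s^8 = 55440/s^8

Final answer: 55440/s^8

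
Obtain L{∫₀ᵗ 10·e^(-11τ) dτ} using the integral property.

L{∫₀ᵗ f(τ)dτ} = F(s)/s with F(s) = 10/(s+11), so L{∫₀ᵗ 10·e^(-11τ) dτ} = 10/(s(s+11))

Final answer: 10/(s(s+11))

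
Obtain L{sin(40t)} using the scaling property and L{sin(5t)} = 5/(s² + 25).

Using L{f(at)} = (1/a)F(s/a) with a=8: L{sin(40t)} = (1/8) · 5/((s/8)² + 25) = (1/8) · 5·64/(s² + 1600) = 40/(s² + 1600)

Final answer: 40/(s² + 1600)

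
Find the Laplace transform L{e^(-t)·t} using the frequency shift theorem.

L{e^(at)·t^n} = n!/(s-a)^(n+1), so L{e^(-t)·t} = 1/(s+1)^2

Final answer: 1/(s+1)^2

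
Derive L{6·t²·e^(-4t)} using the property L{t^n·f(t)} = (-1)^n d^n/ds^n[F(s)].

L{e^(-4t)} = 1/(s+4). d/ds[1/(s+4)] = -1/(s+4)². d²/ds²[1/(s+4)] = 2/(s+4)³. So L{t²·e^(-4t)} = (-1)² · 2/(s+4)³ = 2/(s+4)³. Then L{6·t²·e^(-4t)} = 6·2/(s+4)³ = 12/(s+4)³

Final answer: 12/(s+4)³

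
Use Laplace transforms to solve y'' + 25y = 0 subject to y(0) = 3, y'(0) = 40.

L{y''} + 25L{y} = 0. s²Y - 3s - 40 + 25Y = 0. Y(s² + 25) = 3s + 40. Y = (3s + 40)/(s² + 25). Inverting: y(t) = 3cos(5t) + 8sin(5t)

Final answer: y(t) = 3cos(5t) + 8sin(5t)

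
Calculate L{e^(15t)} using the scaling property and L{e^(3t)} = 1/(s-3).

Using L{f(at)} = (1/a)F(s/a) with a=5 and f(t) = e^(3t): L{e^(15t)} = (1/5) · 1/((s/5)-3) = (1/5) · 5/(s-15) = 1/(s-15)

Final answer: 1/(s-15)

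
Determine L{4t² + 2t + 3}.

L{4t² + 2t + 3} = 4·2/s³ + 2/s² + 3/s = 8/s³ + 2/s² + 3/s

Final answer: 8/s³ + 2/s² + 3/s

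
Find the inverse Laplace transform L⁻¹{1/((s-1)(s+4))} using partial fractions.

Decompose: A/(s-1) + B/(s+4). A = 1/5, B = -1/5. f(t) = (e^t - e^(-4t))/5

Final answer: (e^t - e^(-4t))/5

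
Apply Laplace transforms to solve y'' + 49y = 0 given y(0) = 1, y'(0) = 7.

L{y''} + 49L{y} = 0. s²Y - s - 7 + 49Y = 0. Y(s² + 49) = s + 7. Y = (s + 7)/(s² + 49). Inverting: y(t) = cos(7t) + sin(7t)

Final answer: y(t) = cos(7t) + sin(7t)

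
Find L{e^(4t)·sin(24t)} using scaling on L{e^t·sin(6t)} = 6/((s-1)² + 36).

Scaling with a=4: L{e^(4t)·sin(24t)} = (1/4) · 6/((s/4-1)² + 36). Simplifying: 24/((s-4)² + 576)

Final answer: 24/((s-4)² + 576)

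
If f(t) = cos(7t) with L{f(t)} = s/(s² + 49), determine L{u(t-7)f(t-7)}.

Time shift theorem: L{u(t-a)f(t-a)} = e^(-as)F(s). Here a=7, F(s) = s/(s² + 49), so L{u(t-7)f(t-7)} = e^(-7s)·s/(s² + 49)

Final answer: e^(-7s)·s/(s² + 49)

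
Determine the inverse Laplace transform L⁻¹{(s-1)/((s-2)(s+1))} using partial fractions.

Using partial fractions, f(t) = (e^(2t) + 2e^(-t))/3

Final answer: (e^(2t) + 2e^(-t))/3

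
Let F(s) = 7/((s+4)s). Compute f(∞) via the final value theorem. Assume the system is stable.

f(∞) = lim_{s→0} sF(s) = lim_{s→0} 7/(s+4) = 7/4

Final answer: 7/4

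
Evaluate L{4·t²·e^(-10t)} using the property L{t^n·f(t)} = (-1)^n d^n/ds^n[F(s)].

L{e^(-10t)} = 1/(s+10). d/ds[1/(s+10)] = -1/(s+10)². d²/ds²[1/(s+10)] = 2/(s+10)³. So L{t²·e^(-10t)} = (-1)² · 2/(s+10)³ = 2/(s+10)³. Then L{4·t²·e^(-10t)} = 4·2/(s+10)³ = 8/(s+10)³

Final answer: 8/(s+10)³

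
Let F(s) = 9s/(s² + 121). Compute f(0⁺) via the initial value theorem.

f(0⁺) = lim_{s→∞} s·9s/(s² + 121) = lim_{s→∞} 9s²/(s² + 121) = 9

Final answer: 9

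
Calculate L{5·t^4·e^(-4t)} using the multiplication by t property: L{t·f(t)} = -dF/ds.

Using L{t^n·e^(at)} = n!/(s-a)^(n+1), L{t^4·e^(-4t)} = 24/(s+4)^5, so L{5·t^4·e^(-4t)} = 5·24/(s+4)^5 = 120/(s+4)^5

Final answer: 120/(s+4)^5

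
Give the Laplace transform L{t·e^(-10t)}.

L{t^n·e^(at)} = n!/(s-a)^(n+1), so L{t·e^(-10t)} = 1/(s+10)^2

Final answer: 1/(s+10)^2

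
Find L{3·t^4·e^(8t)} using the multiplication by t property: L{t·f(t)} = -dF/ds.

Using L{t^n·e^(at)} = n!/(s-a)^(n+1), L{t^4·e^(8t)} = 24/(s-8)^5, so L{3·t^4·e^(8t)} = 3·24/(s-8)^5 = 72/(s-8)^5

Final answer: 72/(s-8)^5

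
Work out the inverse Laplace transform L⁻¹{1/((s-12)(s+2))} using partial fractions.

Decompose: A/(s-12) + B/(s+2). A = 1/14, B = -1/14. f(t) = (e^(12t) - e^(-2t))/14

Final answer: (e^(12t) - e^(-2t))/14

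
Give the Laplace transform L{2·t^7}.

L{t^n} = n!/s^(n+1), so L{t^7} = 5040/s^8. Then L{2·t^7} = 2·5040/s^8 = 10080/s^8

Final answer: 10080/s^8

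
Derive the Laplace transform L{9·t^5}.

L{t^n} = n!/s^(n+1), so L{t^5} = 120/s^6. Then L{9·t^5} = 9·120/s^6 = 1080/s^6

Final answer: 1080/s^6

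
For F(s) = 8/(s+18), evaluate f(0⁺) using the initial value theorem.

f(0⁺) = lim_{s→∞} s·8/(s+18) = lim_{s→∞} 8s/(s+18) = 8

Final answer: 8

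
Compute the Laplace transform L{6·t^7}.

L{t^n} = n!/s^(n+1), so L{t^7} = 5040/s^8. Then L{6·t^7} = 6·5040/s^8 = 30240/s^8

Final answer: 30240/s^8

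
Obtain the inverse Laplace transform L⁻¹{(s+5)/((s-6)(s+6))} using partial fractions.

Using partial fractions, f(t) = (11e^(6t) + e^(-6t))/12

Final answer: (11e^(6t) + e^(-6t))/12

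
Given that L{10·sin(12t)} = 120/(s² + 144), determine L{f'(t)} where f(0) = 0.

L{f'(t)} = s·F(s) - f(0) = s·120/(s² + 144) - 0 = 120s/(s² + 144)

Final answer: 120s/(s² + 144)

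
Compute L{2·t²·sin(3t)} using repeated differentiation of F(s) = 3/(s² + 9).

F(s) = 3/(s² + 9). F'(s) = -6s/(s² + 9)². F''(s) = -6(9 - 3s²)/(s² + 9)³ = (18s² - 54)/(s² + 9)³. So L{t²·sin(3t)} = (-1)² F''(s) = (18s² - 54)/(s² + 9)³. Then L{2·t²·sin(3t)} = 2·(18s² - 54)/(s² + 9)³ = (36s² - 108)/(s² + 9)³

Final answer: (36s² - 108)/(s² + 9)³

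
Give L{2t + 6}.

L{2t + 6} = 2·L{t} + 6·L{1} = 2/s² + 6/s

Final answer: 2/s² + 6/s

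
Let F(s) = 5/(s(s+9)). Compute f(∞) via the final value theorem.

f(∞) = lim_{s→0} s·5/(s(s+9)) = lim_{s→0} 5/(s+9) = 5/9 = 5/9

Final answer: 5/9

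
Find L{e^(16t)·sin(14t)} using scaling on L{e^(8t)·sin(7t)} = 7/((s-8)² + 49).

Scaling with a=2: L{e^(16t)·sin(14t)} = (1/2) · 7/((s/2-8)² + 49). Simplifying: 14/((s-16)² + 196)

Final answer: 14/((s-16)² + 196)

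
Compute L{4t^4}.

L{t^n} = n!/s^(n+1). So L{4t^4} = 4·4!/s^5 = 96/s^5

Final answer: 96/s^5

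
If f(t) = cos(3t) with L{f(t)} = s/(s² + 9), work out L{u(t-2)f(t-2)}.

Time shift theorem: L{u(t-a)f(t-a)} = e^(-as)F(s). Here a=2, F(s) = s/(s² + 9), so L{u(t-2)f(t-2)} = e^(-2s)·s/(s² + 9)

Final answer: e^(-2s)·s/(s² + 9)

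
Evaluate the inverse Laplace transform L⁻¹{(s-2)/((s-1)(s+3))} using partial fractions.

Using partial fractions, f(t) = (-e^t + 5e^(-3t))/4

Final answer: (-e^t + 5e^(-3t))/4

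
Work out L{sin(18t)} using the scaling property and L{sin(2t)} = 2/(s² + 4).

Using L{f(at)} = (1/a)F(s/a) with a=9: L{sin(18t)} = (1/9) · 2/((s/9)² + 4) = (1/9) · 2·81/(s² + 324) = 18/(s² + 324)

Final answer: 18/(s² + 324)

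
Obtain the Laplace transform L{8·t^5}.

L{t^n} = n!/s^(n+1), so L{t^5} = 120/s^6. Then L{8·t^5} = 8·120/s^6 = 960/s^6

Final answer: 960/s^6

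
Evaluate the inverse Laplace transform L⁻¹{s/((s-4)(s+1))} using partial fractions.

Using partial fractions, f(t) = (4e^(4t) + e^(-t))/5

Final answer: (4e^(4t) + e^(-t))/5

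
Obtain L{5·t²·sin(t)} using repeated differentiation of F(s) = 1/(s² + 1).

F(s) = 1/(s² + 1). F'(s) = -2s/(s² + 1)². F''(s) = -2(1 - 3s²)/(s² + 1)³ = (6s² - 2)/(s² + 1)³. So L{t²·sin(t)} = (-1)² F''(s) = (6s² - 2)/(s² + 1)³. Then L{5·t²·sin(t)} = 5·(6s² - 2)/(s² + 1)³ = (30s² - 10)/(s² + 1)³

Final answer: (30s² - 10)/(s² + 1)³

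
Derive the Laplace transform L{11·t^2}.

L{t^n} = n!/s^(n+1), so L{t^2} = 2/s^3. Then L{11·t^2} = 11·2/s^3 = 22/s^3

Final answer: 22/s^3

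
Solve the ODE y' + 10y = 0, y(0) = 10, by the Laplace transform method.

L{y'} + 10L{y} = 0. sY - 10 + 10Y = 0. Y(s+10) = 10. Y = 10/(s+10)

Final answer: y(t) = 10e^(-10t)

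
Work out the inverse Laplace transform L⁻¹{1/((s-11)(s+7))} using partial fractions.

Decompose: A/(s-11) + B/(s+7). A = 1/18, B = -1/18. f(t) = (e^(11t) - e^(-7t))/18

Final answer: (e^(11t) - e^(-7t))/18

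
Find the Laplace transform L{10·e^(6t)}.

L{e^(at)} = 1/(s-a), so L{e^(6t)} = 1/(s-6). Then L{10·e^(6t)} = 10/(s-6)

Final answer: 10/(s-6)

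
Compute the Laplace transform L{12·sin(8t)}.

L{sin(ωt)} = ω/(s² + ω²), so L{sin(8t)} = 8/(s² + 64). Then L{12·sin(8t)} = 12·8/(s² + 64) = 96/(s² + 64)

Final answer: 96/(s² + 64)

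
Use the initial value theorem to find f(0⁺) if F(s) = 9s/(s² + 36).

f(0⁺) = lim_{s→∞} s·9s/(s² + 36) = lim_{s→∞} 9s²/(s² + 36) = 9

Final answer: 9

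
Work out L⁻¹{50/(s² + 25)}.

This is the form c·a/(s² + a²) with a = 5, c = 10. L⁻¹ = 10·sin(5t)

Final answer: 10·sin(5t)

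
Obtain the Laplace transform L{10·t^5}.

L{t^n} = n!/s^(n+1), so L{t^5} = 120/s^6. Then L{10·t^5} = 10·120/s^6 = 1200/s^6

Final answer: 1200/s^6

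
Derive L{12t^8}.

L{t^n} = n!/s^(n+1). So L{12t^8} = 12·8!/s^9 = 483840/s^9

Final answer: 483840/s^9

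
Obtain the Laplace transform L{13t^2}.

L{13t^2} = 13 · L{t^2} = 13 · 2/s^3 = 26/s^3

Final answer: 26/s^3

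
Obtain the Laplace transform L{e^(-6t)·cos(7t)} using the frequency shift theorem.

Frequency shift: L{e^(at)f(t)} = F(s-a). L{e^(-6t)·cos(7t)} = (s+6)/((s+6)² + 49)

Final answer: (s+6)/((s+6)² + 49)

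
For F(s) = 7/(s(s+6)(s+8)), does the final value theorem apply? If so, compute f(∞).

Poles of sF(s) = 7/((s+6)(s+8)) are at s = -6 and s = -8, both in the left half-plane. Theorem applies. f(∞) = lim_{s→0} sF(s) = 7/(6·8) = 7/48

Final answer: 7/48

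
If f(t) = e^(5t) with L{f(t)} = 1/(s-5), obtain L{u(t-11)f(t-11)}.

Time shift theorem: L{u(t-a)f(t-a)} = e^(-as)F(s). Here a=11, F(s) = 1/(s-5), so L{u(t-11)f(t-11)} = e^(-11s)·1/(s-5)

Final answer: e^(-11s)·1/(s-5)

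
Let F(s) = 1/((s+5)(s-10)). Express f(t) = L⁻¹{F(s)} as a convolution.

1/((s+5)(s-10)) = (1/(s+5))·(1/(s-10)) = L{e^(-5t)}·L{e^(10t)}. So f(t) = e^(-5t)*e^(10t) = ∫₀ᵗ e^(-5τ)·e^(10(t-τ)) dτ

Final answer: ∫₀ᵗ e^(-5τ)·e^(10(t-τ)) dτ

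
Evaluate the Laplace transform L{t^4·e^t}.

L{t^n·e^(at)} = n!/(s-a)^(n+1), so L{t^4·e^t} = 24/(s-1)^5

Final answer: 24/(s-1)^5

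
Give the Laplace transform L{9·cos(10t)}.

L{cos(ωt)} = s/(s² + ω²), so L{cos(10t)} = s/(s² + 100). Then L{9·cos(10t)} = 9·s/(s² + 100) = 9s/(s² + 100)

Final answer: 9s/(s² + 100)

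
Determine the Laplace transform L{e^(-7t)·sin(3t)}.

L{e^(at)·sin(ωt)} = ω/((s-a)² + ω²), so L{e^(-7t)·sin(3t)} = 3/((s+7)² + 9)

Final answer: 3/((s+7)² + 9)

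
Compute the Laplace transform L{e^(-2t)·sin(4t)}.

L{e^(at)·sin(ωt)} = ω/((s-a)² + ω²), so L{e^(-2t)·sin(4t)} = 4/((s+2)² + 16)

Final answer: 4/((s+2)² + 16)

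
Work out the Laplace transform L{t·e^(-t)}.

L{t^n·e^(at)} = n!/(s-a)^(n+1), so L{t·e^(-t)} = 1/(s+1)^2

Final answer: 1/(s+1)^2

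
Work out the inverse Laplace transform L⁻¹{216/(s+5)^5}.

L⁻¹{n!/(s-a)^(n+1)} = t^n·e^(at) with n=4, a=-5. So L⁻¹{24/(s+5)^5} = t^4·e^(-5t), and L⁻¹{216/(s+5)^5} = (216/24)·t^4·e^(-5t) = 9·t^4·e^(-5t)

Final answer: 9·t^4·e^(-5t)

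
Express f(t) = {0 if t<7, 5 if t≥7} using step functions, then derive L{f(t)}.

f(t) = 5·u(t-7). L{u(t-7)} = e^(-7s)/s, so L{f(t)} = 5·e^(-7s)/s

Final answer: 5·e^(-7s)/s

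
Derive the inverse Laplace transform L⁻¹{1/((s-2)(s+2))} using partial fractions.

Decompose: A/(s-2) + B/(s+2). A = 1/4, B = -1/4. f(t) = (e^(2t) - e^(-2t))/4

Final answer: (e^(2t) - e^(-2t))/4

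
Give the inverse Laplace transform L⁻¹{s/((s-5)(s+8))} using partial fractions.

Using partial fractions, f(t) = (5e^(5t) + 8e^(-8t))/13

Final answer: (5e^(5t) + 8e^(-8t))/13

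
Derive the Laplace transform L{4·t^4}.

L{t^n} = n!/s^(n+1), so L{t^4} = 24/s^5. Then L{4·t^4} = 4·24/s^5 = 96/s^5

Final answer: 96/s^5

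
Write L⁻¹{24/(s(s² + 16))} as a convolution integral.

24/(s(s² + 16)) = (1/s)·(24/(s² + 16)) = L{1}·L{6·sin(4t)}. So f(t) = 1*(6·sin(4t)) = ∫₀ᵗ 6·sin(4τ) dτ

Final answer: ∫₀ᵗ 6·sin(4τ) dτ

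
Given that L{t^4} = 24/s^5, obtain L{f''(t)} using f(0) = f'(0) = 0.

L{f''(t)} = s²F(s) - sf(0) - f'(0) = s²·24/s^5 - 0 - 0 = 24/s^3

Final answer: 24/s^3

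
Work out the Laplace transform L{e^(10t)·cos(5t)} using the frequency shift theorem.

Frequency shift: L{e^(at)f(t)} = F(s-a). L{e^(10t)·cos(5t)} = (s-10)/((s-10)² + 25)

Final answer: (s-10)/((s-10)² + 25)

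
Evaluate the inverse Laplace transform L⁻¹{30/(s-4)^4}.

L⁻¹{n!/(s-a)^(n+1)} = t^n·e^(at) with n=3, a=4. So L⁻¹{6/(s-4)^4} = t^3·e^(4t), and L⁻¹{30/(s-4)^4} = (30/6)·t^3·e^(4t) = 5·t^3·e^(4t)

Final answer: 5·t^3·e^(4t)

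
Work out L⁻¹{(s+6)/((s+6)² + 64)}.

Using frequency shift: L⁻¹{(s-a)/((s-a)² + b²)} = e^(at)cos(bt). Here a=-6, b=8

Final answer: e^(-6t)·cos(8t)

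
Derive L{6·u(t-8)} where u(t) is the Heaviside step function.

L{u(t-a)} = e^(-as)/s. Here a=8, so L{u(t-8)} = e^(-8s)/s, and L{6·u(t-8)} = 6·e^(-8s)/s

Final answer: 6·e^(-8s)/s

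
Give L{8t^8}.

L{t^n} = n!/s^(n+1). So L{8t^8} = 8·8!/s^9 = 322560/s^9

Final answer: 322560/s^9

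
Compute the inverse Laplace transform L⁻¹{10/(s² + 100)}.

L⁻¹{10/(s² + 100)} = sin(10t)

Final answer: sin(10t)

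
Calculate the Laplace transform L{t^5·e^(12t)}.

L{t^n·e^(at)} = n!/(s-a)^(n+1), so L{t^5·e^(12t)} = 120/(s-12)^6

Final answer: 120/(s-12)^6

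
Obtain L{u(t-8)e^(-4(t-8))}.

u(t-a)f(t-a) with f(t)=e^(-4t). L{e^(-4t)} = 1/(s+4). By time shift: e^(-8s)/(s+4)

Final answer: e^(-8s)/(s+4)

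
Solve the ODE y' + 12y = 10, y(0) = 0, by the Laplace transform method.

sY + 12Y = 10/s. Y = 10/(s(s+12)). Partial fractions: Y = 5/6/s - 5/6/(s+12)

Final answer: y(t) = 5/6(1 - e^(-12t))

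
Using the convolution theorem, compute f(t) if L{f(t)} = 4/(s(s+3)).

4/(s(s+3)) = (4/s)·(1/(s+3)) = L{4}·L{e^(-3t)}. By convolution, f(t) = 4*e^(-3t) = ∫₀ᵗ 4·e^(-3τ) dτ = 4·(1 - e^(-3t))/3

Final answer: 4·(1 - e^(-3t))/3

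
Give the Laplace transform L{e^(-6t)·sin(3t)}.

L{e^(at)·sin(ωt)} = ω/((s-a)² + ω²), so L{e^(-6t)·sin(3t)} = 3/((s+6)² + 9)

Final answer: 3/((s+6)² + 9)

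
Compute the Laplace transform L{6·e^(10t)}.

L{e^(at)} = 1/(s-a), so L{e^(10t)} = 1/(s-10). Then L{6·e^(10t)} = 6/(s-10)

Final answer: 6/(s-10)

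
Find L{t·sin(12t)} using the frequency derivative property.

L{sin(12t)} = 12/(s² + 144). By L{t·f(t)} = -F'(s): -d/ds[12/(s² + 144)] = -(12)·(-2s)/(s² + 144)² = 24s/(s² + 144)²

Final answer: 24s/(s² + 144)²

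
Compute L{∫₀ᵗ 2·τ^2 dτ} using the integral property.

L{∫₀ᵗ f(τ)dτ} = F(s)/s with f(t) = 2t^2. F(s) = 4/s^3, so L{∫₀ᵗ 2·τ^2 dτ} = (4/s^3)/s = 4/s^4. (Check: ∫₀ᵗ 2·τ^2 dτ = 2t^3/3.)

Final answer: 4/s^4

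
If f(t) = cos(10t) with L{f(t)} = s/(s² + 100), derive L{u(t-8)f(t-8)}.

Time shift theorem: L{u(t-a)f(t-a)} = e^(-as)F(s). Here a=8, F(s) = s/(s² + 100), so L{u(t-8)f(t-8)} = e^(-8s)·s/(s² + 100)

Final answer: e^(-8s)·s/(s² + 100)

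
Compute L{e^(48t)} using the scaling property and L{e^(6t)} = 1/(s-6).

Using L{f(at)} = (1/a)F(s/a) with a=8 and f(t) = e^(6t): L{e^(48t)} = (1/8) · 1/((s/8)-6) = (1/8) · 8/(s-48) = 1/(s-48)

Final answer: 1/(s-48)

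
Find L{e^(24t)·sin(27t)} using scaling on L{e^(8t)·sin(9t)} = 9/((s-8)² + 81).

Scaling with a=3: L{e^(24t)·sin(27t)} = (1/3) · 9/((s/3-8)² + 81). Simplifying: 27/((s-24)² + 729)

Final answer: 27/((s-24)² + 729)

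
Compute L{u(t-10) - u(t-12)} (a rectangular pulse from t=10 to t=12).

L{u(t-a)} = e^(-as)/s. L{u(t-10) - u(t-12)} = (e^(-10s) - e^(-12s))/s

Final answer: (e^(-10s) - e^(-12s))/s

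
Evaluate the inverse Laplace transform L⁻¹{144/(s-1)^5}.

L⁻¹{n!/(s-a)^(n+1)} = t^n·e^(at) with n=4, a=1. So L⁻¹{24/(s-1)^5} = t^4·e^t, and L⁻¹{144/(s-1)^5} = (144/24)·t^4·e^t = 6·t^4·e^t

Final answer: 6·t^4·e^t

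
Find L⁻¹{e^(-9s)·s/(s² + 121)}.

L⁻¹{s/(s² + 121)} = cos(11t). By the time shift theorem, L⁻¹{e^(-as)F(s)} = u(t-a)f(t-a) with a=9, so L⁻¹{e^(-9s)·s/(s² + 121)} = u(t-9)·cos(11(t-9))

Final answer: u(t-9)·cos(11(t-9))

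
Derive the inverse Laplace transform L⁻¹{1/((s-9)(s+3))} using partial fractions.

Decompose: A/(s-9) + B/(s+3). A = 1/12, B = -1/12. f(t) = (e^(9t) - e^(-3t))/12

Final answer: (e^(9t) - e^(-3t))/12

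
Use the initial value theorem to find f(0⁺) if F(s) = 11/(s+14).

f(0⁺) = lim_{s→∞} s·11/(s+14) = lim_{s→∞} 11s/(s+14) = 11

Final answer: 11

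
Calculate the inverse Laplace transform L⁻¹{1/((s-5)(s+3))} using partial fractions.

Decompose: A/(s-5) + B/(s+3). A = 1/8, B = -1/8. f(t) = (e^(5t) - e^(-3t))/8

Final answer: (e^(5t) - e^(-3t))/8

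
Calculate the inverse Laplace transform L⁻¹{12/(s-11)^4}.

L⁻¹{n!/(s-a)^(n+1)} = t^n·e^(at) with n=3, a=11. So L⁻¹{6/(s-11)^4} = t^3·e^(11t), and L⁻¹{12/(s-11)^4} = (12/6)·t^3·e^(11t) = 2·t^3·e^(11t)

Final answer: 2·t^3·e^(11t)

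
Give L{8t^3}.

L{t^n} = n!/s^(n+1). So L{8t^3} = 8·3!/s^4 = 48/s^4

Final answer: 48/s^4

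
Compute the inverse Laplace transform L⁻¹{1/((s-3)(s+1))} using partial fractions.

Decompose: A/(s-3) + B/(s+1). A = 1/4, B = -1/4. f(t) = (e^(3t) - e^(-t))/4

Final answer: (e^(3t) - e^(-t))/4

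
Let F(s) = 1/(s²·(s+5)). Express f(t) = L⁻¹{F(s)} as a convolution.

1/(s²·(s+5)) = (1/s^2)·(1/(s+5)) = L{t}·L{e^(-5t)}. So f(t) = t*e^(-5t) = ∫₀ᵗ τ·e^(-5(t-τ)) dτ

Final answer: ∫₀ᵗ τ·e^(-5(t-τ)) dτ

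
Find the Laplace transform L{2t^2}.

L{2t^2} = 2 · L{t^2} = 2 · 2/s^3 = 4/s^3

Final answer: 4/s^3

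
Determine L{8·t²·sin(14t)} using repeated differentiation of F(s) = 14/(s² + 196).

F(s) = 14/(s² + 196). F'(s) = -28s/(s² + 196)². F''(s) = -28(196 - 3s²)/(s² + 196)³ = (84s² - 5488)/(s² + 196)³. So L{t²·sin(14t)} = (-1)² F''(s) = (84s² - 5488)/(s² + 196)³. Then L{8·t²·sin(14t)} = 8·(84s² - 5488)/(s² + 196)³ = (672s² - 43904)/(s² + 196)³

Final answer: (672s² - 43904)/(s² + 196)³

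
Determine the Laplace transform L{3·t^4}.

L{t^n} = n!/s^(n+1), so L{t^4} = 24/s^5. Then L{3·t^4} = 3·24/s^5 = 72/s^5

Final answer: 72/s^5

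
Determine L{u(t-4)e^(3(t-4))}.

u(t-a)f(t-a) with f(t)=e^(3t). L{e^(3t)} = 1/(s-3). By time shift: e^(-4s)/(s-3)

Final answer: e^(-4s)/(s-3)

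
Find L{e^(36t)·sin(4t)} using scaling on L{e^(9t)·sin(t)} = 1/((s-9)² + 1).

Scaling with a=4: L{e^(36t)·sin(4t)} = (1/4) · 1/((s/4-9)² + 1). Simplifying: 4/((s-36)² + 16)

Final answer: 4/((s-36)² + 16)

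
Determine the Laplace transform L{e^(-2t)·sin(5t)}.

L{e^(at)·sin(ωt)} = ω/((s-a)² + ω²), so L{e^(-2t)·sin(5t)} = 5/((s+2)² + 25)

Final answer: 5/((s+2)² + 25)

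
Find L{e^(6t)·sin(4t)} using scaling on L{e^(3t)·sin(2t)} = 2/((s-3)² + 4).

Scaling with a=2: L{e^(6t)·sin(4t)} = (1/2) · 2/((s/2-3)² + 4). Simplifying: 4/((s-6)² + 16)

Final answer: 4/((s-6)² + 16)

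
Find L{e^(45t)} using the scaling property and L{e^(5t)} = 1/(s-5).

Using L{f(at)} = (1/a)F(s/a) with a=9 and f(t) = e^(5t): L{e^(45t)} = (1/9) · 1/((s/9)-5) = (1/9) · 9/(s-45) = 1/(s-45)

Final answer: 1/(s-45)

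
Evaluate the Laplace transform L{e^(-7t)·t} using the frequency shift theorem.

L{e^(at)·t^n} = n!/(s-a)^(n+1), so L{e^(-7t)·t} = 1/(s+7)^2

Final answer: 1/(s+7)^2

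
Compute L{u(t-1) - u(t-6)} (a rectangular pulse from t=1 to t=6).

L{u(t-a)} = e^(-as)/s. L{u(t-1) - u(t-6)} = (e^(-s) - e^(-6s))/s

Final answer: (e^(-s) - e^(-6s))/s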